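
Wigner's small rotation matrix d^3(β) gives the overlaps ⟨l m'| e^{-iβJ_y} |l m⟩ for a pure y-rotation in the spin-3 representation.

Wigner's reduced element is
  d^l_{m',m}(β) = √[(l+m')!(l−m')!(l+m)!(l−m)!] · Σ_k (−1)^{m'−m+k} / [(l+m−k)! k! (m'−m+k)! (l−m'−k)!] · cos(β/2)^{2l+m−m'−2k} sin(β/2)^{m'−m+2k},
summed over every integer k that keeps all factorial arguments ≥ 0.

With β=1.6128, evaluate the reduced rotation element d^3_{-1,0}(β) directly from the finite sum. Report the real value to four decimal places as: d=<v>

d=-0.4288

d^3_{-1,0}(β=1.6128) via Wigner's sum:
c=cos(1.6128/2)=0.692101, s=sin(1.6128/2)=0.721800; N=√[2·24·6·6]=41.569219
The bounds max(0,m−m')=1 and min(l+m,l−m')=3 give 3 terms
  k=1: (−1)^0·41.5692/(12)·0.6921^5·0.7218^1 = +0.397060
  k=2: (−1)^1·41.5692/(4)·0.6921^3·0.7218^3 = -1.295604
  k=3: (−1)^2·41.5692/(12)·0.6921^1·0.7218^5 = +0.469727
d^3_{-1,0}(1.6128) = +0.397060 -1.295604 +0.469727 = -0.428817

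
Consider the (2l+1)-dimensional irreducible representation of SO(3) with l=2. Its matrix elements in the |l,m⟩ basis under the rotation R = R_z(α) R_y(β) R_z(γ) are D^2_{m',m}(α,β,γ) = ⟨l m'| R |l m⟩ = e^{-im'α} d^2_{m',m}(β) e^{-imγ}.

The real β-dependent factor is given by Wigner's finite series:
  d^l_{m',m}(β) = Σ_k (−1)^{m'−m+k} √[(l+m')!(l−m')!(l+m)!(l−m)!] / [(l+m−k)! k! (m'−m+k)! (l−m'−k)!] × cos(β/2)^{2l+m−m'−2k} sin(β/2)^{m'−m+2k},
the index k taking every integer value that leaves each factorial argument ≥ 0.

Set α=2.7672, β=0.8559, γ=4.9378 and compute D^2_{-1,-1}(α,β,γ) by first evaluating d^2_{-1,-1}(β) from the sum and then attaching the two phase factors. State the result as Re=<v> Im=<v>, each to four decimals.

First d^2_{-1,-1}(β=0.8559), then the phase factors e^{-i(-1)α} and e^{-i(-1)γ}:
Half-angle: c=0.909818, s=0.415007. N=√(1·6·1·6)=6.000000
k∈{0,1} keeps every argument non-negative
  k=0: (−1)^0·6.0000/(6)·0.9098^4·0.4150^0 = +0.685202
  k=1: (−1)^1·6.0000/(2)·0.9098^2·0.4150^2 = -0.427701
d^2_{-1,-1}(0.8559) = +0.685202 -0.427701 = +0.257501
Attach z-rotation phases: D = e^{-i(-1)(2.7672)}·(+0.257501)·e^{-i(-1)(4.9378)} = +0.038221+0.254649i

Re=0.0382 Im=0.2546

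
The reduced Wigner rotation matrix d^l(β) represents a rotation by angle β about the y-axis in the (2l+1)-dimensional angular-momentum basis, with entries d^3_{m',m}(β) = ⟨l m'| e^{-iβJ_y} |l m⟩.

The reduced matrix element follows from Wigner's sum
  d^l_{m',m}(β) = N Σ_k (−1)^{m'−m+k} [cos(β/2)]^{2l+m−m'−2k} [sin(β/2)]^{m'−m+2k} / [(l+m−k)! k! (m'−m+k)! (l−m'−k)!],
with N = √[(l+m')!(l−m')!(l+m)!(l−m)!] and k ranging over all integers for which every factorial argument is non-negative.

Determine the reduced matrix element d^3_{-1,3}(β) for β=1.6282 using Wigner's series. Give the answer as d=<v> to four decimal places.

d^3_{-1,3}(β=1.6282) via Wigner's sum:
c=cos(1.6282/2)=0.686523, s=sin(1.6282/2)=0.727108; N=√[2·24·720·1]=185.903201
k: max(0,(3)−(-1))=4 … min(3+(3),3−(-1))=4
  k=4: (−1)^0·185.9032/(48)·0.6865^2·0.7271^4 = +0.510213
d^3_{-1,3}(1.6282) = +0.510213

d=0.5102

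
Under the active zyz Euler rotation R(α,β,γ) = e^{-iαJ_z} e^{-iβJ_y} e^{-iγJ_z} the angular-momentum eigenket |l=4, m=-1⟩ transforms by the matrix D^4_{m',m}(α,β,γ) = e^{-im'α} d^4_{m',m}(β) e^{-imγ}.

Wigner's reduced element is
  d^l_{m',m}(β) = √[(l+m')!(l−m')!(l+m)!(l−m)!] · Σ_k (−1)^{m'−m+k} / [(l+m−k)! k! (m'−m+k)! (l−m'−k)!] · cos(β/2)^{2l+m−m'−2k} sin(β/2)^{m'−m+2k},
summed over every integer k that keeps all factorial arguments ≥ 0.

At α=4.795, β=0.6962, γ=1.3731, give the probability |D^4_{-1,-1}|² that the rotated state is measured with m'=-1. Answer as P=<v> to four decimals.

P=0.0849

First d^4_{-1,-1}(β=0.6962), then the phase factors e^{-i(-1)α} and e^{-i(-1)γ}:
c=cos(0.6962/2)=0.940023, s=sin(0.6962/2)=0.341112; N=√[6·120·6·120]=720.000000
k∈{0,1,2,3} keeps every argument non-negative
  k=0: (−1)^0·720.0000/(720)·0.9400^8·0.3411^0 = +0.609686
  k=1: (−1)^1·720.0000/(48)·0.9400^6·0.3411^2 = -1.204248
  k=2: (−1)^2·720.0000/(24)·0.9400^4·0.3411^4 = +0.317150
  k=3: (−1)^3·720.0000/(72)·0.9400^2·0.3411^6 = -0.013921
d^4_{-1,-1}(0.6962) = +0.609686 -1.204248 +0.317150 -0.013921 = -0.291333
|D^4_{-1,-1}|² = |d^4_{-1,-1}(β)|² = (-0.291333)² = 0.084875 (the z-rotation phases have unit modulus)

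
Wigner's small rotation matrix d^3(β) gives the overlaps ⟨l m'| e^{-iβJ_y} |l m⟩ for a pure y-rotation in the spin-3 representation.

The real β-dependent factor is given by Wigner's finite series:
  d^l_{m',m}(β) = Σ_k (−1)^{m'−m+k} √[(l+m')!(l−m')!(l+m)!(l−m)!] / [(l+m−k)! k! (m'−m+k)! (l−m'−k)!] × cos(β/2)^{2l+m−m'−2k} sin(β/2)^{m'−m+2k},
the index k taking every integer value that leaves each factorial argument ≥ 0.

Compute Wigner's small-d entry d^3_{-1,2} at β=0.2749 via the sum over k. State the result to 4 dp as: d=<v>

d=0.0157

d^3_{-1,2}(β=0.2749) via Wigner's sum:
c=cos(0.2749/2)=0.990569, s=sin(0.2749/2)=0.137018; N=√[2·24·120·1]=75.894664
k∈{3,4} keeps every argument non-negative
  k=3: (−1)^0·75.8947/(12)·0.9906^3·0.1370^3 = +0.015813
  k=4: (−1)^1·75.8947/(24)·0.9906^1·0.1370^5 = -0.000151
d^3_{-1,2}(0.2749) = +0.015813 -0.000151 = +0.015662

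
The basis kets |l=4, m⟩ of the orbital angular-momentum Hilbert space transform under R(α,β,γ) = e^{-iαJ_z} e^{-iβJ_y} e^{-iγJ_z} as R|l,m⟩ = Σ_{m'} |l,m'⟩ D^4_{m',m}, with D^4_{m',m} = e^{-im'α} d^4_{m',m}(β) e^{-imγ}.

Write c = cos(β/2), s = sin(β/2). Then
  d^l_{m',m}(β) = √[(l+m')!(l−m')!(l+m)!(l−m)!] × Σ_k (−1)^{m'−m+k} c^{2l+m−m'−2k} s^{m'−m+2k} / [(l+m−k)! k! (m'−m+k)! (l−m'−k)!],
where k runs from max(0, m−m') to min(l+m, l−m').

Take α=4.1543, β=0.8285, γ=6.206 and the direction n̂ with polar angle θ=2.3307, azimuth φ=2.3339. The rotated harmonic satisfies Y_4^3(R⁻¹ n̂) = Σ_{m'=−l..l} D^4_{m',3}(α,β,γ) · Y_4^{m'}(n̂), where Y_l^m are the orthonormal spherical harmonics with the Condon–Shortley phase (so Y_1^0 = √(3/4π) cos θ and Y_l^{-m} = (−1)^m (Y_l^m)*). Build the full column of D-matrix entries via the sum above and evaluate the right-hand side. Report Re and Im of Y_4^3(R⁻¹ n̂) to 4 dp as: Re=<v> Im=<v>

Need the full column D^4_{m',3} for m'=−4..4 at α=4.1543, β=0.8285, γ=6.206.
cos(β/2)=0.915418, sin(β/2)=0.402503
d^4_{-4,3}: single k=7 term ⇒ +0.004432;  D = -0.001847-0.004028i
d^4_{-3,3}: k∈[6..7] ⇒ +0.024943 -0.000689 = +0.024254;  D = +0.024056+0.003098i
d^4_{-2,3}: k∈[5..6] ⇒ +0.090969 -0.005862 = +0.085106;  D = -0.053922+0.065845i
d^4_{-1,3}: k∈[4..5] ⇒ +0.243824 -0.028283 = +0.215541;  D = -0.069137-0.204152i
d^4_{0,3}: k∈[3..4] ⇒ +0.495988 -0.095890 = +0.400099;  D = +0.389420+0.091819i
d^4_{1,3}: k∈[2..3] ⇒ +0.756707 -0.243824 = +0.512883;  D = -0.364200+0.361119i
d^4_{2,3}: k∈[1..2] ⇒ +0.811281 -0.470536 = +0.340745;  D = -0.075379-0.332303i
d^4_{3,3}: k∈[0..1] ⇒ +0.493125 -0.667353 = -0.174227;  D = -0.164540-0.057285i
d^4_{4,3}: single k=0 term ⇒ -0.613271;  D = +0.477756-0.384513i
Y_4^{m'}(θ=2.3307,φ=2.3339) and Σ D·Y over m':
  (-0.0018-0.0040i)·(-0.1217-0.0109i)  (+0.0241+0.0031i)·(-0.2472+0.2162i)  (-0.0539+0.0658i)·(-0.0182+0.4077i)  (-0.0691-0.2042i)·(+0.0525+0.0549i)  (+0.3894+0.0918i)·(-0.3549+0.0000i)  (-0.3642+0.3611i)·(-0.0525+0.0549i)  (-0.0754-0.3323i)·(-0.0182-0.4077i)  (-0.1645-0.0573i)·(+0.2472+0.2162i)  (+0.4778-0.3845i)·(-0.1217+0.0109i)
Y_4^3(R⁻¹ n̂) = -0.379992-0.065260i

Re=-0.3800 Im=-0.0653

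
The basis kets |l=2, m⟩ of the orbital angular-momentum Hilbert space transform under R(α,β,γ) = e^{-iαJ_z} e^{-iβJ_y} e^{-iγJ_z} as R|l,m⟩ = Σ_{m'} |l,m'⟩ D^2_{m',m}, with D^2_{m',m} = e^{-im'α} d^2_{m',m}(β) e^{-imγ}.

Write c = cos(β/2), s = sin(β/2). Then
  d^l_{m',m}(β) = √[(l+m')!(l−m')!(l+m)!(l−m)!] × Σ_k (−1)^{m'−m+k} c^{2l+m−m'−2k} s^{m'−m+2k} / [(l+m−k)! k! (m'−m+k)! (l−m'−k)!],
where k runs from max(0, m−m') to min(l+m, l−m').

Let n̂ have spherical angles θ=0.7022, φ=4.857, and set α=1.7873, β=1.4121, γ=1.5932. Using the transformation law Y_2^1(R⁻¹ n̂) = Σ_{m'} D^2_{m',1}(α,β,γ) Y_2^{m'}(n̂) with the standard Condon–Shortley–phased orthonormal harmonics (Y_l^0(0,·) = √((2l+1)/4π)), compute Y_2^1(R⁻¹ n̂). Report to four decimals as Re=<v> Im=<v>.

Re=0.0261 Im=0.3403

Need the full column D^2_{m',1} for m'=−2..2 at α=1.7873, β=1.4121, γ=1.5932.
cos(β/2)=0.760931, sin(β/2)=0.648833
d^2_{-2,1}: single k=3 term ⇒ +0.415694;  D = -0.165930+0.381142i
d^2_{-1,1}: k∈[2..3] ⇒ +0.731270 -0.177228 = +0.554042;  D = +0.543638+0.106866i
d^2_{0,1}: k∈[1..2] ⇒ +0.700235 -0.509120 = +0.191116;  D = -0.004281-0.191068i
d^2_{1,1}: k∈[0..1] ⇒ +0.335259 -0.731270 = -0.396011;  D = +0.384763-0.093712i
d^2_{2,1}: single k=0 term ⇒ -0.571740;  D = -0.251469-0.513468i
Y_2^{m'}(θ=0.7022,φ=4.857) and Σ D·Y over m':
  (-0.1659+0.3811i)·(-0.1545+0.0460i)  (+0.5436+0.1069i)·(+0.0549+0.3770i)  (-0.0043-0.1911i)·(+0.2361+0.0000i)  (+0.3848-0.0937i)·(-0.0549+0.3770i)  (-0.2515-0.5135i)·(-0.1545-0.0460i)
Y_2^1(R⁻¹ n̂) = +0.026105+0.340251i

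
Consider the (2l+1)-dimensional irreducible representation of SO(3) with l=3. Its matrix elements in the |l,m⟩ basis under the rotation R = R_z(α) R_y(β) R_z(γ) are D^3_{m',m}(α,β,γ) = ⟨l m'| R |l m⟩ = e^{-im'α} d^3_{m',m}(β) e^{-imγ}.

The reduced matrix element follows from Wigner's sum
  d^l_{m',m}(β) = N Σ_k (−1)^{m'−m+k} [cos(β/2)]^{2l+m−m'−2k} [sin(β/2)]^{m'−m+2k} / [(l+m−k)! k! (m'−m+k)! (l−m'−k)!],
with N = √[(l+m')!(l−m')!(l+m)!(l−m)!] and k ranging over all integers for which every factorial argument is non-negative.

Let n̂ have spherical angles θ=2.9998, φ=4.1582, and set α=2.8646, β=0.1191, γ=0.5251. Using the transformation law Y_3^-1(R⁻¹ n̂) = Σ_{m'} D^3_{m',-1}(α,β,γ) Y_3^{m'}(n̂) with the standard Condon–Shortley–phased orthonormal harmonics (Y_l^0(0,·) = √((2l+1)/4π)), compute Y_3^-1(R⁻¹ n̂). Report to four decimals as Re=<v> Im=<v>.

Re=0.2486 Im=-0.0482

Need the full column D^3_{m',-1} for m'=−3..3 at α=2.8646, β=0.1191, γ=0.5251.
cos(β/2)=0.998227, sin(β/2)=0.059515
d^3_{-3,-1}: single k=2 term ⇒ +0.013621;  D = -0.012989+0.004102i
d^3_{-2,-1}: k∈[1..2] ⇒ +0.186540 -0.001326 = +0.185214;  D = +0.185137-0.005349i
d^3_{-1,-1}: k∈[0..2] ⇒ +0.989412 -0.028136 +0.000075 = +0.961351;  D = -0.931913-0.236079i
d^3_{0,-1}: k∈[0..2] ⇒ -0.204345 +0.002179 -0.000003 = -0.202168;  D = -0.174931-0.101347i
d^3_{1,-1}: k∈[0..2] ⇒ +0.021102 -0.000100 +0.000000 = +0.021002;  D = -0.014601-0.015096i
d^3_{2,-1}: k∈[0..1] ⇒ -0.001326 +0.000002 = -0.001324;  D = -0.000625-0.001167i
d^3_{3,-1}: single k=0 term ⇒ +0.000048;  D = -0.000010-0.000047i
Y_3^{m'}(θ=2.9998,φ=4.1582) and Σ D·Y over m':
  (-0.0130+0.0041i)·(+0.0012+0.0001i)  (+0.1851-0.0053i)·(+0.0090+0.0181i)  (-0.9319-0.2361i)·(-0.0937+0.1515i)  (-0.1749-0.1013i)·(-0.7020+0.0000i)  (-0.0146-0.0151i)·(+0.0937+0.1515i)  (-0.0006-0.0012i)·(+0.0090-0.0181i)  (-0.0000-0.0000i)·(-0.0012+0.0001i)
Y_3^-1(R⁻¹ n̂) = +0.248551-0.048202i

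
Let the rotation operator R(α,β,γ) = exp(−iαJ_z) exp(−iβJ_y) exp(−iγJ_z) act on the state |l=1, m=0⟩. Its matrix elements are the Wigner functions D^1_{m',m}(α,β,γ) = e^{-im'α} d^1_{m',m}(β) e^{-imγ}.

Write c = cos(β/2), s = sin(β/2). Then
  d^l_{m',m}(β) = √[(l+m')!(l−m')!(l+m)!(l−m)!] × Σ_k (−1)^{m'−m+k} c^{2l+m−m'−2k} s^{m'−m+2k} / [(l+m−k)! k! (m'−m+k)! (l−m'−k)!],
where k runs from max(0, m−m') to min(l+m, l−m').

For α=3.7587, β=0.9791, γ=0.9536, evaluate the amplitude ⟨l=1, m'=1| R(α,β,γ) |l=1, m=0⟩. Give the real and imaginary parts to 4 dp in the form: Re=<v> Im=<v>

Re=0.4786 Im=-0.3396

Split into d^1_{1,0}(β=0.9791) × two z-phases.
c=cos(0.9791/2)=0.882545, s=sin(0.9791/2)=0.470229; N=√[2·1·1·1]=1.414214
Admissible k: 0..0 (factorial args all ≥0)
  k=0: (−1)^1·1.4142/(1)·0.8825^1·0.4702^1 = -0.586896
d^1_{1,0}(0.9791) = -0.586896
Attach z-rotation phases: D = e^{-i(1)(3.7587)}·(-0.586896)·e^{-i(0)(0.9536)} = +0.478646-0.339624i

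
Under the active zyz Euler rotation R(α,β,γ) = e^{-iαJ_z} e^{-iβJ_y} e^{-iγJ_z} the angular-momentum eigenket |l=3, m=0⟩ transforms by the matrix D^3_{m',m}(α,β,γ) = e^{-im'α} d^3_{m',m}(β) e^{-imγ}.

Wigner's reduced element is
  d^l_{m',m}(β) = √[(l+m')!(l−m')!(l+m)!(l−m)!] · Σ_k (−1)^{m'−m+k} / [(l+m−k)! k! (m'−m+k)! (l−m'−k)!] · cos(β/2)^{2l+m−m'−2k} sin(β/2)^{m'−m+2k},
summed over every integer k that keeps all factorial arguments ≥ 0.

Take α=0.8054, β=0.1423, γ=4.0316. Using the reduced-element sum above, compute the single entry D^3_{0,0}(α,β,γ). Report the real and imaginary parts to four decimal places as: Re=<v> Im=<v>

First d^3_{0,0}(β=0.1423), then the phase factors e^{-i(0)α} and e^{-i(0)γ}:
With c≡cos(β/2)=0.997470 and s≡sin(β/2)=0.071090, N=[6·6·6·6]^{1/2}=36.000000
k: max(0,(0)−(0))=0 … min(3+(0),3−(0))=3
  k=0: (−1)^0·36.0000/(36)·0.9975^6·0.0711^0 = +0.984915
  k=1: (−1)^1·36.0000/(4)·0.9975^4·0.0711^2 = -0.045026
  k=2: (−1)^2·36.0000/(4)·0.9975^2·0.0711^4 = +0.000229
  k=3: (−1)^3·36.0000/(36)·0.9975^0·0.0711^6 = -0.000000
d^3_{0,0}(0.1423) = +0.984915 -0.045026 +0.000229 -0.000000 = +0.940118
Phases: e^{-i·(0)·0.8054}=+1.000000+0.000000i, e^{-i·(0)·4.0316}=+1.000000+0.000000i ⇒ D=+0.940118+0.000000i

Re=0.9401 Im=0.0000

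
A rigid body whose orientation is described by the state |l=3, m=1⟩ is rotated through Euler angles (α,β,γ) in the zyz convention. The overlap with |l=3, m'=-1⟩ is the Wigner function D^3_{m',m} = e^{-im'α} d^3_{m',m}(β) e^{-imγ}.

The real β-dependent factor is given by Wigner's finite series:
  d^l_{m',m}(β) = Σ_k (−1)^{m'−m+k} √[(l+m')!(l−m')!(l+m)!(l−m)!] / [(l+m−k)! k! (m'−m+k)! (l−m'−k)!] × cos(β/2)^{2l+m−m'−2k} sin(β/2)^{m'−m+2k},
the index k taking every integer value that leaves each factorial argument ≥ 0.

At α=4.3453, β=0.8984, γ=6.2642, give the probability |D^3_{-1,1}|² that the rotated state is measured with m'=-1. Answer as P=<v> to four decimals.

P=0.2713

First d^3_{-1,1}(β=0.8984), then the phase factors e^{-i(-1)α} and e^{-i(1)γ}:
With c≡cos(β/2)=0.900795 and s≡sin(β/2)=0.434245, N=[2·24·24·2]^{1/2}=48.000000
Admissible k: 2..4 (factorial args all ≥0)
  k=2: (−1)^0·48.0000/(8)·0.9008^4·0.4342^2 = +0.744945
  k=3: (−1)^1·48.0000/(6)·0.9008^2·0.4342^4 = -0.230824
  k=4: (−1)^2·48.0000/(48)·0.9008^0·0.4342^6 = +0.006705
d^3_{-1,1}(0.8984) = +0.744945 -0.230824 +0.006705 = +0.520826
|D^3_{-1,1}|² = |d^3_{-1,1}(β)|² = (+0.520826)² = 0.271260 (the z-rotation phases have unit modulus)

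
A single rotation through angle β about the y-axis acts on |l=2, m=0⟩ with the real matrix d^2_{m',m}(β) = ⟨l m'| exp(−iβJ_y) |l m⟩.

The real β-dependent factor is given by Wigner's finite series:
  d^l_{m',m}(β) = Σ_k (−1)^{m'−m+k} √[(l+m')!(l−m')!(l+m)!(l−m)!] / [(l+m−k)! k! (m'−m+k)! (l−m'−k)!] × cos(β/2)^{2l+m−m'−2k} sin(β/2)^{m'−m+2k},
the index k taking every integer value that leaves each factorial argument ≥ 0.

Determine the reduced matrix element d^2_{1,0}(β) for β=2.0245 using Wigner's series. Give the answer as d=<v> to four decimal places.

d^2_{1,0}(β=2.0245) via Wigner's sum:
With c≡cos(β/2)=0.529954 and s≡sin(β/2)=0.848026, N=[6·1·2·2]^{1/2}=4.898979
k∈{0,1} keeps every argument non-negative
  k=0: (−1)^1·4.8990/(2)·0.5300^3·0.8480^1 = -0.309172
  k=1: (−1)^2·4.8990/(2)·0.5300^1·0.8480^3 = +0.791666
d^2_{1,0}(2.0245) = -0.309172 +0.791666 = +0.482494

d=0.4825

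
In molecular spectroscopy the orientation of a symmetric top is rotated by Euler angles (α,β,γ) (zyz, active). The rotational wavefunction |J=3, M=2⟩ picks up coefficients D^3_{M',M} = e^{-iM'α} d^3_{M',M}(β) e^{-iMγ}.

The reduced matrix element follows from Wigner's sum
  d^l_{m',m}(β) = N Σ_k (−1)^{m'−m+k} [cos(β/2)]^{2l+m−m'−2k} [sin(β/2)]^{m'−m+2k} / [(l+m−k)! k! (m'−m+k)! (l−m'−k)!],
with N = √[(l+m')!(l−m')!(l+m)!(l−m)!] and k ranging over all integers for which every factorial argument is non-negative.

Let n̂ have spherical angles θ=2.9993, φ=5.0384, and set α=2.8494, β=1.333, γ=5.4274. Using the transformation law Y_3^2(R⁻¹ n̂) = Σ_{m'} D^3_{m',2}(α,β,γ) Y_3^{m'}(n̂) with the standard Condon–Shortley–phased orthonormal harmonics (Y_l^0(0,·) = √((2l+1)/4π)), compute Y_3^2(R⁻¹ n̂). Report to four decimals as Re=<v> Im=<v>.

Re=0.1083 Im=-0.2675

Need the full column D^3_{m',2} for m'=−3..3 at α=2.8494, β=1.333, γ=5.4274.
cos(β/2)=0.785990, sin(β/2)=0.618239
d^3_{-3,2}: single k=5 term ⇒ +0.173890;  D = -0.116712-0.128903i
d^3_{-2,2}: k∈[4..5] ⇒ +0.451263 -0.055839 = +0.395424;  D = +0.169717+0.357150i
d^3_{-1,2}: k∈[3..4] ⇒ +0.725689 -0.224491 = +0.501198;  D = -0.075601-0.495463i
d^3_{0,2}: k∈[2..3] ⇒ +0.798991 -0.494334 = +0.304658;  D = -0.042746+0.301644i
d^3_{1,2}: k∈[1..2] ⇒ +0.586465 -0.725689 = -0.139224;  D = -0.058413+0.126377i
d^3_{2,2}: k∈[0..1] ⇒ +0.235778 -0.729376 = -0.493598;  D = +0.327381-0.369405i
d^3_{3,2}: single k=0 term ⇒ -0.454274;  D = -0.386460+0.238776i
Y_3^{m'}(θ=2.9993,φ=5.0384) and Σ D·Y over m':
  (-0.1167-0.1289i)·(-0.0010-0.0007i)  (+0.1697+0.3571i)·(+0.0162-0.0123i)  (-0.0756-0.4955i)·(+0.0572+0.1693i)  (-0.0427+0.3016i)·(-0.7017+0.0000i)  (-0.0584+0.1264i)·(-0.0572+0.1693i)  (+0.3274-0.3694i)·(+0.0162+0.0123i)  (-0.3865+0.2388i)·(+0.0010-0.0007i)
Y_3^2(R⁻¹ n̂) = +0.108313-0.267488i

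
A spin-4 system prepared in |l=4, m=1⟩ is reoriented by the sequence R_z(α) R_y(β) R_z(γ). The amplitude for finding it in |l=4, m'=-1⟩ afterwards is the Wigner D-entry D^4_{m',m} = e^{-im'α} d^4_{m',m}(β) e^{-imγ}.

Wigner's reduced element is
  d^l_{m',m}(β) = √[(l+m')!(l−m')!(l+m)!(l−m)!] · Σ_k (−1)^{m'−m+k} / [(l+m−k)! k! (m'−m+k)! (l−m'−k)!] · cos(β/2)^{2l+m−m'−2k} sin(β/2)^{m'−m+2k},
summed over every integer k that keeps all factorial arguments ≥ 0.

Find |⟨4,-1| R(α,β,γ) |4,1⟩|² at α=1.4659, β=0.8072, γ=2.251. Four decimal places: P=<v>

P=0.2196

Split into d^4_{-1,1}(β=0.8072) × two z-phases.
c=cos(0.8072/2)=0.919653, s=sin(0.8072/2)=0.392732; N=√[6·120·120·6]=720.000000
The bounds max(0,m−m')=2 and min(l+m,l−m')=5 give 4 terms
  k=2: (−1)^0·720.0000/(72)·0.9197^6·0.3927^2 = +0.933117
  k=3: (−1)^1·720.0000/(24)·0.9197^4·0.3927^4 = -0.510506
  k=4: (−1)^2·720.0000/(48)·0.9197^2·0.3927^6 = +0.046549
  k=5: (−1)^3·720.0000/(720)·0.9197^0·0.3927^8 = -0.000566
d^4_{-1,1}(0.8072) = +0.933117 -0.510506 +0.046549 -0.000566 = +0.468594
|D^4_{-1,1}|² = |d^4_{-1,1}(β)|² = (+0.468594)² = 0.219581 (the z-rotation phases have unit modulus)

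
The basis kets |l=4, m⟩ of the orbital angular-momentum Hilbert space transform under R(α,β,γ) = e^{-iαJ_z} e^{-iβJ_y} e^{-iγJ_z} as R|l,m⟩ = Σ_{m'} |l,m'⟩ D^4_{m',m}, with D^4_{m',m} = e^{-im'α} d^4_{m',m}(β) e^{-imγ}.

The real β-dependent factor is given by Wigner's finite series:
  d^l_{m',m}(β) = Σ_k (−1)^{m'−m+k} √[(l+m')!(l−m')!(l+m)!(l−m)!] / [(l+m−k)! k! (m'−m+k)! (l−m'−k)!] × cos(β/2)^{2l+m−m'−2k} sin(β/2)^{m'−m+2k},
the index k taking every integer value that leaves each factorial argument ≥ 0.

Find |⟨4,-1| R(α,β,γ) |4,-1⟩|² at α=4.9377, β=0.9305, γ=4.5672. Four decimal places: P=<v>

P=0.1774

D^4_{-1,-1}(4.9377,0.9305,4.5672) = e^{-i·-1·4.9377}·d^4_{-1,-1}(0.9305)·e^{-i·-1·4.5672}. Compute d first:
With c≡cos(β/2)=0.893709 and s≡sin(β/2)=0.448646, N=[6·120·6·120]^{1/2}=720.000000
k: max(0,(-1)−(-1))=0 … min(4+(-1),4−(-1))=3
  k=0: (−1)^0·720.0000/(720)·0.8937^8·0.4486^0 = +0.406978
  k=1: (−1)^1·720.0000/(48)·0.8937^6·0.4486^2 = -1.538429
  k=2: (−1)^2·720.0000/(24)·0.8937^4·0.4486^4 = +0.775395
  k=3: (−1)^3·720.0000/(72)·0.8937^2·0.4486^6 = -0.065135
d^4_{-1,-1}(0.9305) = +0.406978 -1.538429 +0.775395 -0.065135 = -0.421192
|D^4_{-1,-1}|² = |d^4_{-1,-1}(β)|² = (-0.421192)² = 0.177402 (the z-rotation phases have unit modulus)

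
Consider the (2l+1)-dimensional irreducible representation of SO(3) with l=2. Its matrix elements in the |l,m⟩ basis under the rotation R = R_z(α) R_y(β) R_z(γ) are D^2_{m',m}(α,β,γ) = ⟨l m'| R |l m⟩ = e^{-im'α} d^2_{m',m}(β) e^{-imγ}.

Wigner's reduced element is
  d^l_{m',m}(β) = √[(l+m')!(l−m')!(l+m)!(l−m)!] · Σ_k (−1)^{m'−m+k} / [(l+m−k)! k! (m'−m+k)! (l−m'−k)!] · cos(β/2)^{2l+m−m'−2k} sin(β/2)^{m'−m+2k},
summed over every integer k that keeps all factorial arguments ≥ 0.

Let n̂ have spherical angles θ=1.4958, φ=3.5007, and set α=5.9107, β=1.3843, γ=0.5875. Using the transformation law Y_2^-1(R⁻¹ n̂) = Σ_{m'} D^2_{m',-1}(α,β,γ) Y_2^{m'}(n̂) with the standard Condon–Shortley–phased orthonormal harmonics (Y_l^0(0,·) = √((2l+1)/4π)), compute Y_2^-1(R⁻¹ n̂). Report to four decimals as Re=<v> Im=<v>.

Need the full column D^2_{m',-1} for m'=−2..2 at α=5.9107, β=1.3843, γ=0.5875.
cos(β/2)=0.769876, sin(β/2)=0.638194
d^2_{-2,-1}: single k=1 term ⇒ +0.582431;  D = +0.575225-0.091337i
d^2_{-1,-1}: k∈[0..1] ⇒ +0.351303 -0.724215 = -0.372912;  D = -0.364325-0.079565i
d^2_{0,-1}: k∈[0..1] ⇒ -0.713329 +0.490178 = -0.223151;  D = -0.185735-0.123689i
d^2_{1,-1}: k∈[0..1] ⇒ +0.724215 -0.165886 = +0.558329;  D = +0.320220+0.457374i
d^2_{2,-1}: single k=0 term ⇒ -0.400229;  D = -0.094484-0.388916i
Y_2^{m'}(θ=1.4958,φ=3.5007) and Σ D·Y over m':
  (+0.5752-0.0913i)·(+0.2892-0.2528i)  (-0.3643-0.0796i)·(-0.0540+0.0203i)  (-0.1857-0.1237i)·(-0.3101+0.0000i)  (+0.3202+0.4574i)·(+0.0540+0.0203i)  (-0.0945-0.3889i)·(+0.2892+0.2528i)
Y_2^-1(R⁻¹ n̂) = +0.301178-0.241701i

Re=0.3012 Im=-0.2417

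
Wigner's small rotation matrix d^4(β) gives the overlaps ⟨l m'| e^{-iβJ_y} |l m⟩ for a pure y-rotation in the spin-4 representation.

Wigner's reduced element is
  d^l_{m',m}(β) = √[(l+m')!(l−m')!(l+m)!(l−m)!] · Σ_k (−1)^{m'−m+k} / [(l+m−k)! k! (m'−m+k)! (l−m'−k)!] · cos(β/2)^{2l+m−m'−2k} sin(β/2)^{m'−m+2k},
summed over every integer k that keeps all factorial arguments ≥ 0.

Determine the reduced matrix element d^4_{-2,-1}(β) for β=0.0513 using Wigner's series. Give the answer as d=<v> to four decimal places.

d=0.1082

d^4_{-2,-1}(β=0.0513) via Wigner's sum:
With c≡cos(β/2)=0.999671 and s≡sin(β/2)=0.025647, N=[2·720·6·120]^{1/2}=1018.233765
k: max(0,(-1)−(-2))=1 … min(4+(-1),4−(-2))=3
  k=1: (−1)^0·1018.2338/(240)·0.9997^7·0.0256^1 = +0.108561
  k=2: (−1)^1·1018.2338/(48)·0.9997^5·0.0256^3 = -0.000357
  k=3: (−1)^2·1018.2338/(72)·0.9997^3·0.0256^5 = +0.000000
d^4_{-2,-1}(0.0513) = +0.108561 -0.000357 +0.000000 = +0.108204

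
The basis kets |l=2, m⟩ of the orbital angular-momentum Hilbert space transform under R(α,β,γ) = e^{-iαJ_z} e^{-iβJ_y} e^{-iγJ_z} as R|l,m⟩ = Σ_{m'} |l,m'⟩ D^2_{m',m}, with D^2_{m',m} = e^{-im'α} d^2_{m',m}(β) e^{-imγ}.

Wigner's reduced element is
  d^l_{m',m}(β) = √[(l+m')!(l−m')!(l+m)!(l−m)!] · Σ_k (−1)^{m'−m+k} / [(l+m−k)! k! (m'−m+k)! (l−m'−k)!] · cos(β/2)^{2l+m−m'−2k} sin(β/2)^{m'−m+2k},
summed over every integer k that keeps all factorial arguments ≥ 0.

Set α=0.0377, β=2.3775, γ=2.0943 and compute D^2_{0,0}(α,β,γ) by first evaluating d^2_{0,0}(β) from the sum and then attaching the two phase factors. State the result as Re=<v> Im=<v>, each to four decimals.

Re=0.2819 Im=0.0000

Split into d^2_{0,0}(β=2.3775) × two z-phases.
With c≡cos(β/2)=0.372820 and s≡sin(β/2)=0.927904, N=[2·2·2·2]^{1/2}=4.000000
k: max(0,(0)−(0))=0 … min(2+(0),2−(0))=2
  k=0: (−1)^0·4.0000/(4)·0.3728^4·0.9279^0 = +0.019320
  k=1: (−1)^1·4.0000/(1)·0.3728^2·0.9279^2 = -0.478701
  k=2: (−1)^2·4.0000/(4)·0.3728^0·0.9279^4 = +0.741330
d^2_{0,0}(2.3775) = +0.019320 -0.478701 +0.741330 = +0.281949
Attach z-rotation phases: D = e^{-i(0)(0.0377)}·(+0.281949)·e^{-i(0)(2.0943)} = +0.281949+0.000000i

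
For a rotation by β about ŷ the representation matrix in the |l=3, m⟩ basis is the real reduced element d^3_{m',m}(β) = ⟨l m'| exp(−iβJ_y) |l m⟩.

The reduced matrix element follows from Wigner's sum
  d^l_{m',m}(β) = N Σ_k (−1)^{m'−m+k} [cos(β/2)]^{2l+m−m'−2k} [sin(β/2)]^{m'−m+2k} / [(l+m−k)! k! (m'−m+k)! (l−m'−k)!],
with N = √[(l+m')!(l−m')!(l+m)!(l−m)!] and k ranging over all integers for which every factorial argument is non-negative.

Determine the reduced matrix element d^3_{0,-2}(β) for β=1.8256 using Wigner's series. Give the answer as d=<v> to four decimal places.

d^3_{0,-2}(β=1.8256) via Wigner's sum:
c=cos(1.8256/2)=0.611533, s=sin(1.8256/2)=0.791219; N=√[6·6·1·120]=65.726707
Admissible k: 0..1 (factorial args all ≥0)
  k=0: (−1)^2·65.7267/(12)·0.6115^4·0.7912^2 = +0.479549
  k=1: (−1)^3·65.7267/(12)·0.6115^2·0.7912^4 = -0.802763
d^3_{0,-2}(1.8256) = +0.479549 -0.802763 = -0.323214

d=-0.3232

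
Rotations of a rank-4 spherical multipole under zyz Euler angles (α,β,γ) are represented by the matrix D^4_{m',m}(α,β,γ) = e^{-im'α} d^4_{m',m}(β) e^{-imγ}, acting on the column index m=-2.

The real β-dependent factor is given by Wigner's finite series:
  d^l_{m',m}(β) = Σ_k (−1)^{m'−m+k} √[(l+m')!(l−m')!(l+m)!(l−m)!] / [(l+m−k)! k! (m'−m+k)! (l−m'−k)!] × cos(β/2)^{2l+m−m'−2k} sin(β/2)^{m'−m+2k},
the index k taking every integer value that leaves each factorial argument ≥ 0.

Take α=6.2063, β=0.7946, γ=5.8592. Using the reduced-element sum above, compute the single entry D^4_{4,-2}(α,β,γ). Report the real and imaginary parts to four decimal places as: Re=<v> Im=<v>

Re=0.0129 Im=-0.0078

D^4_{4,-2}(6.2063,0.7946,5.8592) = e^{-i·4·6.2063}·d^4_{4,-2}(0.7946)·e^{-i·-2·5.8592}. Compute d first:
With c≡cos(β/2)=0.922109 and s≡sin(β/2)=0.386930, N=[40320·1·2·720]^{1/2}=7619.763776
k: max(0,(-2)−(4))=0 … min(4+(-2),4−(4))=0
  k=0: (−1)^6·7619.7638/(1440)·0.9221^2·0.3869^6 = +0.015099
d^4_{4,-2}(0.7946) = +0.015099
Attach z-rotation phases: D = e^{-i(4)(6.2063)}·(+0.015099)·e^{-i(-2)(5.8592)} = +0.012947-0.007768i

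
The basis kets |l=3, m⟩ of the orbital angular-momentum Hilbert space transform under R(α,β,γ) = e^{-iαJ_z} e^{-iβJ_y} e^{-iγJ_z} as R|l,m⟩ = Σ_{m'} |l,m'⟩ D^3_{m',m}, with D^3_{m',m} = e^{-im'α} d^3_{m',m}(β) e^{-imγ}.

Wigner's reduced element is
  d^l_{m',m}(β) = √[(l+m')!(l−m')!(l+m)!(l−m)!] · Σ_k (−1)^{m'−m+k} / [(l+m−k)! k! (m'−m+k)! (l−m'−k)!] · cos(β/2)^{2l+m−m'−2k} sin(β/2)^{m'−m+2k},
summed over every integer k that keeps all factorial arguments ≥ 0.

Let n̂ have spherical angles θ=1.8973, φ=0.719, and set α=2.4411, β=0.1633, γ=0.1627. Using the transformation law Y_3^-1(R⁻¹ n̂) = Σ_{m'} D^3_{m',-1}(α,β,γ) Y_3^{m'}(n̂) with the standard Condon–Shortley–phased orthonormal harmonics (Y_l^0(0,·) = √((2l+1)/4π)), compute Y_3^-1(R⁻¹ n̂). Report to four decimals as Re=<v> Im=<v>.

Re=0.0327 Im=-0.1244

Need the full column D^3_{m',-1} for m'=−3..3 at α=2.4411, β=0.1633, γ=0.1627.
cos(β/2)=0.996668, sin(β/2)=0.081559
d^3_{-3,-1}: single k=2 term ⇒ +0.025421;  D = +0.009145+0.023719i
d^3_{-2,-1}: k∈[1..2] ⇒ +0.253646 -0.003397 = +0.250248;  D = +0.081685-0.236541i
d^3_{-1,-1}: k∈[0..2] ⇒ +0.980177 -0.052510 +0.000264 = +0.927931;  D = -0.796945+0.475325i
d^3_{0,-1}: k∈[0..2] ⇒ -0.277855 +0.005582 -0.000012 = -0.272285;  D = -0.268689-0.044106i
d^3_{1,-1}: k∈[0..2] ⇒ +0.039382 -0.000352 +0.000000 = +0.039031;  D = -0.025371-0.029660i
d^3_{2,-1}: k∈[0..1] ⇒ -0.003397 +0.000011 = -0.003386;  D = -0.000024-0.003386i
d^3_{3,-1}: single k=0 term ⇒ +0.000170;  D = +0.000109-0.000131i
Y_3^{m'}(θ=1.8973,φ=0.719) and Σ D·Y over m':
  (+0.0091+0.0237i)·(-0.1961-0.2953i)  (+0.0817-0.2365i)·(-0.0389+0.2915i)  (-0.7969+0.4753i)·(-0.1119+0.0979i)  (-0.2687-0.0441i)·(+0.2975+0.0000i)  (-0.0254-0.0297i)·(+0.1119+0.0979i)  (-0.0000-0.0034i)·(-0.0389-0.2915i)  (+0.0001-0.0001i)·(+0.1961-0.2953i)
Y_3^-1(R⁻¹ n̂) = +0.032711-0.124378i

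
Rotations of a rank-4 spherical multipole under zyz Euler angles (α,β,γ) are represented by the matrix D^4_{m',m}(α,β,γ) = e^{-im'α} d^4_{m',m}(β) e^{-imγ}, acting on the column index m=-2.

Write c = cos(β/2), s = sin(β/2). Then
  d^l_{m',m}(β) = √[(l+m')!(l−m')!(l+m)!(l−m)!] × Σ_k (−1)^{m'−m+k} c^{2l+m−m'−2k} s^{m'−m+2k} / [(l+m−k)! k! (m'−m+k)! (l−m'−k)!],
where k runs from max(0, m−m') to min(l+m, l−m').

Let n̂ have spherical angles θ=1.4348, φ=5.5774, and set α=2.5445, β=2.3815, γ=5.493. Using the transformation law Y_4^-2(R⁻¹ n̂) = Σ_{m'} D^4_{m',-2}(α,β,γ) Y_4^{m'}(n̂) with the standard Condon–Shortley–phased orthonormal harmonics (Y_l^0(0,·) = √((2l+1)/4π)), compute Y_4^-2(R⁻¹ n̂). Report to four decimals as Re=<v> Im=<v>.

Need the full column D^4_{m',-2} for m'=−4..4 at α=2.5445, β=2.3815, γ=5.493.
cos(β/2)=0.370963, sin(β/2)=0.928647
d^4_{-4,-2}: single k=2 term ⇒ +0.011892;  D = -0.008051+0.008753i
d^4_{-3,-2}: k∈[1..2] ⇒ +0.003359 -0.063153 = -0.059794;  D = -0.058218+0.013635i
d^4_{-2,-2}: k∈[0..2] ⇒ +0.000359 -0.026969 +0.211261 = +0.184650;  D = -0.172352-0.066262i
d^4_{-1,-2}: k∈[0..2] ⇒ -0.003809 +0.119348 -0.498612 = -0.383073;  D = -0.218402-0.314715i
d^4_{0,-2}: k∈[0..2] ⇒ +0.021321 -0.356302 +0.837315 = +0.502334;  D = -0.004809-0.502311i
d^4_{1,-2}: k∈[0..2] ⇒ -0.079565 +0.747918 -0.937397 = -0.269044;  D = +0.149130-0.223930i
d^4_{2,-2}: k∈[0..2] ⇒ +0.211261 -1.059129 +0.553104 = -0.294764;  D = -0.273055+0.111025i
d^4_{3,-2}: k∈[0..1] ⇒ -0.395761 +0.826706 = +0.430945;  D = -0.421396-0.090217i
d^4_{4,-2}: single k=0 term ⇒ +0.467032;  D = +0.322694+0.337621i
Y_4^{m'}(θ=1.4348,φ=5.5774) and Σ D·Y over m':
  (-0.0081+0.0088i)·(-0.4050+0.1335i)  (-0.0582+0.0136i)·(-0.0858+0.1410i)  (-0.1724-0.0663i)·(-0.0454-0.2825i)  (-0.2184-0.3147i)·(-0.1389-0.1184i)  (-0.0048-0.5023i)·(+0.2603+0.0000i)  (+0.1491-0.2239i)·(+0.1389-0.1184i)  (-0.2731+0.1110i)·(-0.0454+0.2825i)  (-0.4214-0.0902i)·(+0.0858+0.1410i)  (+0.3227+0.3376i)·(-0.4050-0.1335i)
Y_4^-2(R⁻¹ n̂) = -0.147710-0.401374i

Re=-0.1477 Im=-0.4014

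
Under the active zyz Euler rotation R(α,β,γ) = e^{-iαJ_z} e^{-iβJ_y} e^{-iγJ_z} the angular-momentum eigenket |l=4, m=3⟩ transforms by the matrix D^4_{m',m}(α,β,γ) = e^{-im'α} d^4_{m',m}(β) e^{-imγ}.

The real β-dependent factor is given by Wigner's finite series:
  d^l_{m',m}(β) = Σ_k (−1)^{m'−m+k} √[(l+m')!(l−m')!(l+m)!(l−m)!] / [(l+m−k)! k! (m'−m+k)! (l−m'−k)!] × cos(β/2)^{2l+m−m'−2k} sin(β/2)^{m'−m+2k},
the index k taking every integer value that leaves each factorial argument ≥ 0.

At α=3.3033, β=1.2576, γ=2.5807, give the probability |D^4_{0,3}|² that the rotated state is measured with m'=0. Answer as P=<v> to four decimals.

P=0.1540

First d^4_{0,3}(β=1.2576), then the phase factors e^{-i(0)α} and e^{-i(3)γ}:
With c≡cos(β/2)=0.808734 and s≡sin(β/2)=0.588175, N=[24·24·5040·1]^{1/2}=1703.830978
Admissible k: 3..4 (factorial args all ≥0)
  k=3: (−1)^0·1703.8310/(144)·0.8087^5·0.5882^3 = +0.832935
  k=4: (−1)^1·1703.8310/(144)·0.8087^3·0.5882^5 = -0.440568
d^4_{0,3}(1.2576) = +0.832935 -0.440568 = +0.392368
|D^4_{0,3}|² = |d^4_{0,3}(β)|² = (+0.392368)² = 0.153952 (the z-rotation phases have unit modulus)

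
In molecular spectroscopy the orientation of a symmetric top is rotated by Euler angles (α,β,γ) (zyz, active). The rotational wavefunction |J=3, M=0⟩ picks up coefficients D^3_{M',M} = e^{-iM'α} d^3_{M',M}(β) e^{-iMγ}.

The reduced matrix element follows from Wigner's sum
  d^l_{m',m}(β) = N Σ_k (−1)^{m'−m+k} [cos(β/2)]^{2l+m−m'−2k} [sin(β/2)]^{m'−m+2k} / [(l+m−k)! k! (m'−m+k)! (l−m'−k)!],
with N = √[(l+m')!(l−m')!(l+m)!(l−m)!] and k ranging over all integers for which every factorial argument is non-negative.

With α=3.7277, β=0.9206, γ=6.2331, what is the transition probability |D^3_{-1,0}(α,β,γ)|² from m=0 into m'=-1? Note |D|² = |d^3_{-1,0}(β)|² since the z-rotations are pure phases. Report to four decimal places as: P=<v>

P=0.0823

D^3_{-1,0}(3.7277,0.9206,6.2331) = e^{-i·-1·3.7277}·d^3_{-1,0}(0.9206)·e^{-i·0·6.2331}. Compute d first:
Half-angle: c=0.895919, s=0.444217. N=√(2·24·6·6)=41.569219
Admissible k: 1..3 (factorial args all ≥0)
  k=1: (−1)^0·41.5692/(12)·0.8959^5·0.4442^1 = +0.888240
  k=2: (−1)^1·41.5692/(4)·0.8959^3·0.4442^3 = -0.655094
  k=3: (−1)^2·41.5692/(12)·0.8959^1·0.4442^5 = +0.053683
d^3_{-1,0}(0.9206) = +0.888240 -0.655094 +0.053683 = +0.286828
|D^3_{-1,0}|² = |d^3_{-1,0}(β)|² = (+0.286828)² = 0.082270 (the z-rotation phases have unit modulus)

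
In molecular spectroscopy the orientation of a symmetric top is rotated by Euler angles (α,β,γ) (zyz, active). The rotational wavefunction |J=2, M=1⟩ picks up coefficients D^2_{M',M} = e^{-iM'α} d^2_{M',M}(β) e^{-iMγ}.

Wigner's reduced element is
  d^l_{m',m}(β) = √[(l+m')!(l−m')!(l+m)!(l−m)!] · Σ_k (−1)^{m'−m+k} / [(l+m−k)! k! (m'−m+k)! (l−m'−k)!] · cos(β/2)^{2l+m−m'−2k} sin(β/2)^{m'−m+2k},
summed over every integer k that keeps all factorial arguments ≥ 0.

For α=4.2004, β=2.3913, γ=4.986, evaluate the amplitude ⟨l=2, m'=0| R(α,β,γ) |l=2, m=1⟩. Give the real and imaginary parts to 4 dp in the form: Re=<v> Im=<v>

Re=-0.1651 Im=-0.5881

Split into d^2_{0,1}(β=2.3913) × two z-phases.
c=cos(2.3913/2)=0.366409, s=sin(2.3913/2)=0.930454; N=√[2·2·6·1]=4.898979
k∈{1,2} keeps every argument non-negative
  k=1: (−1)^0·4.8990/(2)·0.3664^3·0.9305^1 = +0.112116
  k=2: (−1)^1·4.8990/(2)·0.3664^1·0.9305^3 = -0.722980
d^2_{0,1}(2.3913) = +0.112116 -0.722980 = -0.610864
Phases: e^{-i·(0)·4.2004}=+1.000000+0.000000i, e^{-i·(1)·4.986}=+0.270210+0.962801i ⇒ D=-0.165061-0.588140i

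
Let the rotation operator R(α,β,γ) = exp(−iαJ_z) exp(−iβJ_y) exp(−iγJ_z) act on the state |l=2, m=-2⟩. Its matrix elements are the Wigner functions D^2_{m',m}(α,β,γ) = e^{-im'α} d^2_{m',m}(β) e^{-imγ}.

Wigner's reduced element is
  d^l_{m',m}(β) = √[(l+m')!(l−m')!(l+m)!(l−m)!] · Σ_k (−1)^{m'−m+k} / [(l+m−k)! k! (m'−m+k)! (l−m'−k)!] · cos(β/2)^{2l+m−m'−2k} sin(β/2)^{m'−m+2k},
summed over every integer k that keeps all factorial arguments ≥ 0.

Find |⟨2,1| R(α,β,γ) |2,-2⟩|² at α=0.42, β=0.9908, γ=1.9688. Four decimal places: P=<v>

P=0.0357

Split into d^2_{1,-2}(β=0.9908) × two z-phases.
With c≡cos(β/2)=0.879779 and s≡sin(β/2)=0.475384, N=[6·1·1·24]^{1/2}=12.000000
Admissible k: 0..0 (factorial args all ≥0)
  k=0: (−1)^3·12.0000/(6)·0.8798^1·0.4754^3 = -0.189032
d^2_{1,-2}(0.9908) = -0.189032
|D^2_{1,-2}|² = |d^2_{1,-2}(β)|² = (-0.189032)² = 0.035733 (the z-rotation phases have unit modulus)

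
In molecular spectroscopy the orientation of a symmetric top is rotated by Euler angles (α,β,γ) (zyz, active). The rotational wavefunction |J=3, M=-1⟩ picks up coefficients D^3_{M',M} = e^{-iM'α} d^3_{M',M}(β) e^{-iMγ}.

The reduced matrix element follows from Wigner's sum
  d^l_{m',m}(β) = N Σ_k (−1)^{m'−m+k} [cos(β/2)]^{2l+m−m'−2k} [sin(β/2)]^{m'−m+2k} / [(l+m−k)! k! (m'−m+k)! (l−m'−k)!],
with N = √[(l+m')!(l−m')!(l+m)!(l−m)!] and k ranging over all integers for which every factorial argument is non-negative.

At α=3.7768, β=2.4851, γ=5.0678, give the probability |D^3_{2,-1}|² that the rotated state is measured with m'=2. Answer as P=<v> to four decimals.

Split into d^3_{2,-1}(β=2.4851) × two z-phases.
c=cos(2.4851/2)=0.322383, s=sin(2.4851/2)=0.946609; N=√[120·1·2·24]=75.894664
Admissible k: 0..1 (factorial args all ≥0)
  k=0: (−1)^3·75.8947/(12)·0.3224^3·0.9466^3 = -0.179746
  k=1: (−1)^4·75.8947/(24)·0.3224^1·0.9466^5 = +0.774865
d^3_{2,-1}(2.4851) = -0.179746 +0.774865 = +0.595119
|D^3_{2,-1}|² = |d^3_{2,-1}(β)|² = (+0.595119)² = 0.354167 (the z-rotation phases have unit modulus)

P=0.3542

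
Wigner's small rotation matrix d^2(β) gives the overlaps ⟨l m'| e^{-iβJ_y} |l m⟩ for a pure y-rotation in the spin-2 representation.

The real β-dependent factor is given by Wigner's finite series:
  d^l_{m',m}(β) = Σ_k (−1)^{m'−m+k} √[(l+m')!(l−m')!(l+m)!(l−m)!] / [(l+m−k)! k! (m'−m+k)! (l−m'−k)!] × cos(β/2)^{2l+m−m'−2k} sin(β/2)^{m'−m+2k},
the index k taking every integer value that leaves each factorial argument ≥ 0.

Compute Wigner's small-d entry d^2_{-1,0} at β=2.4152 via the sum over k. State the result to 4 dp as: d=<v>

d=-0.6081

d^2_{-1,0}(β=2.4152) via Wigner's sum:
Half-angle: c=0.355264, s=0.934766. N=√(1·6·2·2)=4.898979
k: max(0,(0)−(-1))=1 … min(2+(0),2−(-1))=2
  k=1: (−1)^0·4.8990/(2)·0.3553^3·0.9348^1 = +0.102667
  k=2: (−1)^1·4.8990/(2)·0.3553^1·0.9348^3 = -0.710780
d^2_{-1,0}(2.4152) = +0.102667 -0.710780 = -0.608113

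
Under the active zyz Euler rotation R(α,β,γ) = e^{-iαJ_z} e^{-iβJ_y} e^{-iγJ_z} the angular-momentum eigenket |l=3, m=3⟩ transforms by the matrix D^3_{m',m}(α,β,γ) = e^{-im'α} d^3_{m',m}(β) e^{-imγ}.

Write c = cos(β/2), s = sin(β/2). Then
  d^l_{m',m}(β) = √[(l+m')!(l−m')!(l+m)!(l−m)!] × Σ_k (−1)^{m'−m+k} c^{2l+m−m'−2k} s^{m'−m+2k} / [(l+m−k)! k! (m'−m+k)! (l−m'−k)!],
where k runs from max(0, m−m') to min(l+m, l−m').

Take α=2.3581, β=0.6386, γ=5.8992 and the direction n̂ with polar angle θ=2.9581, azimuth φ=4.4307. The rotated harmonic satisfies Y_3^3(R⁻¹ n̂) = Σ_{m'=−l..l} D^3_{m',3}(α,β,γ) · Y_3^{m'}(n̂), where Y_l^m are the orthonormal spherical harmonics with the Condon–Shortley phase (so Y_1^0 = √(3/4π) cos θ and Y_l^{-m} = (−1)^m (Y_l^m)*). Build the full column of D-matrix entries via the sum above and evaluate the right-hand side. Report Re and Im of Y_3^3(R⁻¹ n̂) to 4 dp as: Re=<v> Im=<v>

Re=0.0305 Im=-0.0581

Need the full column D^3_{m',3} for m'=−3..3 at α=2.3581, β=0.6386, γ=5.8992.
cos(β/2)=0.949455, sin(β/2)=0.313902
d^3_{-3,3}: single k=6 term ⇒ +0.000957;  D = -0.000348+0.000891i
d^3_{-2,3}: single k=5 term ⇒ +0.007088;  D = +0.006486-0.002858i
d^3_{-1,3}: single k=4 term ⇒ +0.033898;  D = -0.031623-0.012209i
d^3_{0,3}: single k=3 term ⇒ +0.118392;  D = +0.048150+0.108158i
d^3_{1,3}: single k=2 term ⇒ +0.310122;  D = +0.110597-0.289730i
d^3_{2,3}: single k=1 term ⇒ +0.593257;  D = -0.541053+0.243342i
d^3_{3,3}: single k=0 term ⇒ +0.732567;  D = +0.685390+0.258641i
Y_3^{m'}(θ=2.9581,φ=4.4307) and Σ D·Y over m':
  (-0.0003+0.0009i)·(+0.0019-0.0017i)  (+0.0065-0.0029i)·(+0.0283+0.0179i)  (-0.0316-0.0122i)·(-0.0628+0.2171i)  (+0.0482+0.1082i)·(-0.6727+0.0000i)  (+0.1106-0.2897i)·(+0.0628+0.2171i)  (-0.5411+0.2433i)·(+0.0283-0.0179i)  (+0.6854+0.2586i)·(-0.0019-0.0017i)
Y_3^3(R⁻¹ n̂) = +0.030526-0.058110i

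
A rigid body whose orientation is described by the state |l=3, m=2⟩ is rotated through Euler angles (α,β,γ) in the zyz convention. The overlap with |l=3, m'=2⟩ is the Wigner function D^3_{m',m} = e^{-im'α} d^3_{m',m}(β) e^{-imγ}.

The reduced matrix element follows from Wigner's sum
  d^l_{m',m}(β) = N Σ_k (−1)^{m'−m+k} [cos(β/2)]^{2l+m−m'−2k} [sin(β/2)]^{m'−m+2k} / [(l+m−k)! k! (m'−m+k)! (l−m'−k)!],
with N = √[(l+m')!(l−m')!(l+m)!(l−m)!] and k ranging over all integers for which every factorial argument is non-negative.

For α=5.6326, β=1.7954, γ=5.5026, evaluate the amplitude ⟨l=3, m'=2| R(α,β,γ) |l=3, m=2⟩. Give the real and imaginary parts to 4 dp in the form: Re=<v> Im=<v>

D^3_{2,2}(5.6326,1.7954,5.5026) = e^{-i·2·5.6326}·d^3_{2,2}(1.7954)·e^{-i·2·5.5026}. Compute d first:
With c≡cos(β/2)=0.623410 and s≡sin(β/2)=0.781895, N=[120·1·120·1]^{1/2}=120.000000
k: max(0,(2)−(2))=0 … min(3+(2),3−(2))=1
  k=0: (−1)^0·120.0000/(120)·0.6234^6·0.7819^0 = +0.058701
  k=1: (−1)^1·120.0000/(24)·0.6234^4·0.7819^2 = -0.461702
d^3_{2,2}(1.7954) = +0.058701 -0.461702 = -0.403002
Attach z-rotation phases: D = e^{-i(2)(5.6326)}·(-0.403002)·e^{-i(2)(5.5026)} = +0.387390-0.111082i

Re=0.3874 Im=-0.1111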